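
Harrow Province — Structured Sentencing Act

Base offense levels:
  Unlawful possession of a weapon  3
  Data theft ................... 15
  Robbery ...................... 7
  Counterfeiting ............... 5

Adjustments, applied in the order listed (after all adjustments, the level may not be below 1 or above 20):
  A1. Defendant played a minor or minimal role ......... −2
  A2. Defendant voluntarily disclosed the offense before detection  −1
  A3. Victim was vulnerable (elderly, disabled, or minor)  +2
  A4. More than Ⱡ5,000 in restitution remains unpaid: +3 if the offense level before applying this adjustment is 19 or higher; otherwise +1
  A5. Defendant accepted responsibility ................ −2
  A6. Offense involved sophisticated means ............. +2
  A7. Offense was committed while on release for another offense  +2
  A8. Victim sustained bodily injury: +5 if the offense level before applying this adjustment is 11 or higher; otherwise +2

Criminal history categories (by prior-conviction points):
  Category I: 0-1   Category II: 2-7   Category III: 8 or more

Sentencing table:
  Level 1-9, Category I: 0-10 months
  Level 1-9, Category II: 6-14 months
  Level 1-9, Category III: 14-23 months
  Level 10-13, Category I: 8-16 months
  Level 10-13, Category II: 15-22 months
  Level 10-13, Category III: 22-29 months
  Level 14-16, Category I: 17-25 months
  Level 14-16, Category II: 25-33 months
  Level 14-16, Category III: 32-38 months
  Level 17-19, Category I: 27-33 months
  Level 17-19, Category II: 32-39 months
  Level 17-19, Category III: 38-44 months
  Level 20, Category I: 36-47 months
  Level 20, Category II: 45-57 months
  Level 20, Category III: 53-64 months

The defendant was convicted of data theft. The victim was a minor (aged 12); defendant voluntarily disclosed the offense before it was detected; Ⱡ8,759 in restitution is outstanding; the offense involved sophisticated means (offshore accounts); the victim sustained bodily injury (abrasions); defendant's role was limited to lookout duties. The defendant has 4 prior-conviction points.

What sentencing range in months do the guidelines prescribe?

Base offense level for data theft: 15.
A1 applies: 15 − 2 = 13.
A2 applies: 13 − 1 = 12.
A3 applies: 12 + 2 = 14.
A4 applies (level before this adjustment is 14 < 19, so +1): 14 + 1 = 15.
A6 applies: 15 + 2 = 17.
A7 does not apply.
A8 applies (level before this adjustment is 17 ≥ 11, so +5): 17 + 5 = 22.
Level 22 exceeds the maximum of 20; capped at 20.
Final offense level: 20.
Criminal history: 4 prior points → Category II (2-7).
Level 20 falls in the 20 band.
Grid: Level 20 × Category II = 45-57 months.

45-57 months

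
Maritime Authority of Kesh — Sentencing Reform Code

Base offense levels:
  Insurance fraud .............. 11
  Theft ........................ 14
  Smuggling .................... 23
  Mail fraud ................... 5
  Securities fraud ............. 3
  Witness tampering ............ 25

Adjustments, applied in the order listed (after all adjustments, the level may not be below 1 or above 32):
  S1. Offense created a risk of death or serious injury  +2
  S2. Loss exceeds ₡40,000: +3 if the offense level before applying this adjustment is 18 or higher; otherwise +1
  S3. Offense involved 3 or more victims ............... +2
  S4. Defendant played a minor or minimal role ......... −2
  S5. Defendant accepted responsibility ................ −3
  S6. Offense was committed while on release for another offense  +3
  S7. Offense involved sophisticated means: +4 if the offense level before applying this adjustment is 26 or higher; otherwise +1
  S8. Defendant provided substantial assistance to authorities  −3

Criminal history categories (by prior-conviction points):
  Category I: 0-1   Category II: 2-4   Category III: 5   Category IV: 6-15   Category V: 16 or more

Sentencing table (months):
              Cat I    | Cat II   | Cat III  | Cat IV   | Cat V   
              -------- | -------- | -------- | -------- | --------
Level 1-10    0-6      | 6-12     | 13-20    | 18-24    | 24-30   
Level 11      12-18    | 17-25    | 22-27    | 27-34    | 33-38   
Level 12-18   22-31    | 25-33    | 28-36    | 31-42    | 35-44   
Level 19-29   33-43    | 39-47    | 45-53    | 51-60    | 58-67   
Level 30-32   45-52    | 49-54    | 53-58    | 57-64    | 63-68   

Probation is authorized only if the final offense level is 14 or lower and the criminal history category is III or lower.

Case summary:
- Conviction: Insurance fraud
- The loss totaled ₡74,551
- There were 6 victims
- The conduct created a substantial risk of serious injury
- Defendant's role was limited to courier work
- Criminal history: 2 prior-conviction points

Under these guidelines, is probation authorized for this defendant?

Yes

Base offense level for insurance fraud: 11.
S1 applies: 11 + 2 = 13.
S2 applies (level before this adjustment is 13 < 18, so +1): 13 + 1 = 14.
S3 applies: 14 + 2 = 16.
S4 applies: 16 − 2 = 14.
S8 does not apply.
Final offense level: 14.
Criminal history: 2 prior points → Category II (2-4).
Level 14 falls in the 12-18 band.
Grid: Level 12-18 × Category II = 25-33 months.
Probation check: level 14 ≤ 14 and category II ≤ III → eligible.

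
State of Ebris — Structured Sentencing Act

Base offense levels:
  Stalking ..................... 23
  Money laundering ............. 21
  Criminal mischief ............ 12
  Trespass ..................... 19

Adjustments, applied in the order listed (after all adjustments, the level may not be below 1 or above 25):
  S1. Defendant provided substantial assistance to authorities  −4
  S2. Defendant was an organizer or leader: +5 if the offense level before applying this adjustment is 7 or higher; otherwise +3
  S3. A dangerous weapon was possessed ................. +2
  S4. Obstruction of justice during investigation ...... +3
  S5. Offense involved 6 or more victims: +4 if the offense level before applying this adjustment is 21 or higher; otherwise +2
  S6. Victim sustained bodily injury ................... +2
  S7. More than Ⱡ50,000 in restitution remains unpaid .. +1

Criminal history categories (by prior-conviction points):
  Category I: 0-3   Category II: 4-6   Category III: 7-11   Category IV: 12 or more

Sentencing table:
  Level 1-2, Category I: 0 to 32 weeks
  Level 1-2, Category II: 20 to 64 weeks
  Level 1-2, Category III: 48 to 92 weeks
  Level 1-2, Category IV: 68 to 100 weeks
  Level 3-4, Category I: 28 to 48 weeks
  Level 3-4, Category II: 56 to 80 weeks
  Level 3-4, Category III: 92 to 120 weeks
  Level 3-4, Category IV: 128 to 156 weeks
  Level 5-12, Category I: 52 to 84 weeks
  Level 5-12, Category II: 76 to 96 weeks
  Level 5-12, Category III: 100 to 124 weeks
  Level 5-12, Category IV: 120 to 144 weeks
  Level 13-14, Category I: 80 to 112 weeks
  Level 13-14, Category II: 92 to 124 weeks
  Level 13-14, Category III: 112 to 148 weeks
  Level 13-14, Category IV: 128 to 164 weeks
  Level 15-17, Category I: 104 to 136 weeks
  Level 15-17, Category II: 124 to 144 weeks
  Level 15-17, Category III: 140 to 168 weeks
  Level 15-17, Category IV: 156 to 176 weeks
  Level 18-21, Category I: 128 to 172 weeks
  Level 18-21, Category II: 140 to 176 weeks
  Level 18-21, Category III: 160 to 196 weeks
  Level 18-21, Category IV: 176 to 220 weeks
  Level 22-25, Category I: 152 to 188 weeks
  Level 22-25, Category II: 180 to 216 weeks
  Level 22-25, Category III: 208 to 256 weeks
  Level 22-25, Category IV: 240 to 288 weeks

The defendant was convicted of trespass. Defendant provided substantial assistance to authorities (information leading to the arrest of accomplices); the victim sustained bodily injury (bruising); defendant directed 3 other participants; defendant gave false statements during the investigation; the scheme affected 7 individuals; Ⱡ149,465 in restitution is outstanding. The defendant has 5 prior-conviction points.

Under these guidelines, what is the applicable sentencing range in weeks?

Base offense level for trespass: 19.
S1 applies: 19 − 4 = 15.
S2 applies (level before this adjustment is 15 ≥ 7, so +5): 15 + 5 = 20.
S3 does not apply.
S4 applies: 20 + 3 = 23.
S5 applies (level before this adjustment is 23 ≥ 21, so +4): 23 + 4 = 27.
S6 applies: 27 + 2 = 29.
S7 applies: 29 + 1 = 30.
Level 30 exceeds the maximum of 25; capped at 25.
Final offense level: 25.
Criminal history: 5 prior points → Category II (4-6).
Level 25 falls in the 22-25 band.
Grid: Level 22-25 × Category II = 180-216 weeks.

180-216 weeks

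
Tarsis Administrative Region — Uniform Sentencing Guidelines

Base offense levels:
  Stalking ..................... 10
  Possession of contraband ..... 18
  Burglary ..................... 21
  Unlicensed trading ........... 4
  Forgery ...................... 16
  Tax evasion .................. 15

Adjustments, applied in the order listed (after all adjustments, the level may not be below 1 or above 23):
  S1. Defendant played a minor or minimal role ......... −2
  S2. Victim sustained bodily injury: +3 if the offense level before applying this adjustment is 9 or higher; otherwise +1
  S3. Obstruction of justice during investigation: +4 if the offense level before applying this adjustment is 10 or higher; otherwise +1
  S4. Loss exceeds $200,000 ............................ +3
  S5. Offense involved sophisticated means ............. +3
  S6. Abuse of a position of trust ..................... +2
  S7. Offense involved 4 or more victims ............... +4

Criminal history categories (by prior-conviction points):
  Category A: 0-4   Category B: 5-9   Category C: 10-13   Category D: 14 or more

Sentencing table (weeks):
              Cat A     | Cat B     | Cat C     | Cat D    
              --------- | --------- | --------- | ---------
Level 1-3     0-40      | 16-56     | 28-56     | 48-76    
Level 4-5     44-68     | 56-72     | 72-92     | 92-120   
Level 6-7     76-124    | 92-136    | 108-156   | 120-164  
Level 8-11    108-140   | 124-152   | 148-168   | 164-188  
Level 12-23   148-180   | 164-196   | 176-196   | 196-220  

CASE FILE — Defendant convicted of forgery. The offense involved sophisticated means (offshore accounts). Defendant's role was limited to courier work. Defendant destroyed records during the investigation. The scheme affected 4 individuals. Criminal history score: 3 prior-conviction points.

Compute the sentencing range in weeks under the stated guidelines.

Base offense level for forgery: 16.
S1 applies: 16 − 2 = 14.
S3 applies (level before this adjustment is 14 ≥ 10, so +4): 14 + 4 = 18.
S5 applies: 18 + 3 = 21.
S7 applies: 21 + 4 = 25.
Level 25 exceeds the maximum of 23; capped at 23.
Final offense level: 23.
Criminal history: 3 prior points → Category A (0-4).
Level 23 falls in the 12-23 band.
Grid: Level 12-23 × Category A = 148-180 weeks.

148-180 weeks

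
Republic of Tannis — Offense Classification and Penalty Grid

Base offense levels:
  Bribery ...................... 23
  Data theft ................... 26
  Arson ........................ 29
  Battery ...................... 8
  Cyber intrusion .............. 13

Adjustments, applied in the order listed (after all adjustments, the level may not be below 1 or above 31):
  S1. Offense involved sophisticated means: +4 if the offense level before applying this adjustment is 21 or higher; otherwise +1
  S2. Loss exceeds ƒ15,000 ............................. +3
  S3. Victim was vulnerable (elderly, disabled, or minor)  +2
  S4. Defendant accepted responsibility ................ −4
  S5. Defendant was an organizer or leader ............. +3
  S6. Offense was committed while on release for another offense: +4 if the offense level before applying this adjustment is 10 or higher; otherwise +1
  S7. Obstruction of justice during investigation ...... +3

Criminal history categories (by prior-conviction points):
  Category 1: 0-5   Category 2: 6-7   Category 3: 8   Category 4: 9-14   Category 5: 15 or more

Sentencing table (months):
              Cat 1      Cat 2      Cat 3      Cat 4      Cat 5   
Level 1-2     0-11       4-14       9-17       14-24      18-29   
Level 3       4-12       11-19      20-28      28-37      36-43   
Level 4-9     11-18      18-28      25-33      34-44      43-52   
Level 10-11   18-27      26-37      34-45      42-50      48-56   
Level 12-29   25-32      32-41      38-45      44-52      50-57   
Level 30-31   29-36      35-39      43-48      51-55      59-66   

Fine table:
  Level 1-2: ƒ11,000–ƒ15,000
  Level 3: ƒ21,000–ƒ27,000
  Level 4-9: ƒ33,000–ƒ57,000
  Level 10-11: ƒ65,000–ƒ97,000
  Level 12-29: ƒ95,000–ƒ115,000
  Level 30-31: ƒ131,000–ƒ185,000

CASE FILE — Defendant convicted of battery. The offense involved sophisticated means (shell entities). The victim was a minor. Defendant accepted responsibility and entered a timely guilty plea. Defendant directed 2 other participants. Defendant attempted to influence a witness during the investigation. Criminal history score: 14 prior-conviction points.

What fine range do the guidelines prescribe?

Base offense level for battery: 8.
S1 applies (level before this adjustment is 8 < 21, so +1): 8 + 1 = 9.
S2 does not apply.
S3 applies: 9 + 2 = 11.
S4 applies: 11 − 4 = 7.
S5 applies: 7 + 3 = 10.
S7 applies: 10 + 3 = 13.
Final offense level: 13.
Level 13 falls in the 12-29 band.
Fine table: Level 12-29 → ƒ95,000–ƒ115,000.

ƒ95,000–ƒ115,000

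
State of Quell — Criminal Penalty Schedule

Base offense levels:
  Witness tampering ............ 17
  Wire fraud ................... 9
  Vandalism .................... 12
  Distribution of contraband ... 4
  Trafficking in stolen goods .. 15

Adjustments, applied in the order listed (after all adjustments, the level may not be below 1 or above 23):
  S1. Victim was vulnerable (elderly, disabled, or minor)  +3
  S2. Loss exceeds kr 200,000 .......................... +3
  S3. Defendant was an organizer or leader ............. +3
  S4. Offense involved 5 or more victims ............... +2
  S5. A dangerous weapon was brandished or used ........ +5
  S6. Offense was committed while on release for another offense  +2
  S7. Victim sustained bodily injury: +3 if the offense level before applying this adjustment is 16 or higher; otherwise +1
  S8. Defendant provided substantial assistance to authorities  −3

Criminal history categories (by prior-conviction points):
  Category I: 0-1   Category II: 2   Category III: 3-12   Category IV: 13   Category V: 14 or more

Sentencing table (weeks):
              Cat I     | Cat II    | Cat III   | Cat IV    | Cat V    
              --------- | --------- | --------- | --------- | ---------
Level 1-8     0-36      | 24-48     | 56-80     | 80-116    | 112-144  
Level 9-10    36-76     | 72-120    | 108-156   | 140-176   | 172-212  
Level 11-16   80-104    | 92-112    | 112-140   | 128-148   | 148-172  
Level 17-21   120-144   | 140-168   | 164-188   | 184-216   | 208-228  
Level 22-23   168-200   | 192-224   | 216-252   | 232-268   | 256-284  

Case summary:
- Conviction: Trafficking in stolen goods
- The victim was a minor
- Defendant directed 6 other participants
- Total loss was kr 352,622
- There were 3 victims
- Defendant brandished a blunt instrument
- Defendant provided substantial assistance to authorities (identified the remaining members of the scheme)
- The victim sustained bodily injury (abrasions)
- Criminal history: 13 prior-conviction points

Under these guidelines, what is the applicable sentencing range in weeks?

232-268 weeks

Base offense level for trafficking in stolen goods: 15.
S1 applies: 15 + 3 = 18.
S2 applies: 18 + 3 = 21.
S3 applies: 21 + 3 = 24.
S5 applies: 24 + 5 = 29.
S6 does not apply.
S7 applies (level before this adjustment is 29 ≥ 16, so +3): 29 + 3 = 32.
S8 applies: 32 − 3 = 29.
Level 29 exceeds the maximum of 23; capped at 23.
Final offense level: 23.
Criminal history: 13 prior points → Category IV (13).
Level 23 falls in the 22-23 band.
Grid: Level 22-23 × Category IV = 232-268 weeks.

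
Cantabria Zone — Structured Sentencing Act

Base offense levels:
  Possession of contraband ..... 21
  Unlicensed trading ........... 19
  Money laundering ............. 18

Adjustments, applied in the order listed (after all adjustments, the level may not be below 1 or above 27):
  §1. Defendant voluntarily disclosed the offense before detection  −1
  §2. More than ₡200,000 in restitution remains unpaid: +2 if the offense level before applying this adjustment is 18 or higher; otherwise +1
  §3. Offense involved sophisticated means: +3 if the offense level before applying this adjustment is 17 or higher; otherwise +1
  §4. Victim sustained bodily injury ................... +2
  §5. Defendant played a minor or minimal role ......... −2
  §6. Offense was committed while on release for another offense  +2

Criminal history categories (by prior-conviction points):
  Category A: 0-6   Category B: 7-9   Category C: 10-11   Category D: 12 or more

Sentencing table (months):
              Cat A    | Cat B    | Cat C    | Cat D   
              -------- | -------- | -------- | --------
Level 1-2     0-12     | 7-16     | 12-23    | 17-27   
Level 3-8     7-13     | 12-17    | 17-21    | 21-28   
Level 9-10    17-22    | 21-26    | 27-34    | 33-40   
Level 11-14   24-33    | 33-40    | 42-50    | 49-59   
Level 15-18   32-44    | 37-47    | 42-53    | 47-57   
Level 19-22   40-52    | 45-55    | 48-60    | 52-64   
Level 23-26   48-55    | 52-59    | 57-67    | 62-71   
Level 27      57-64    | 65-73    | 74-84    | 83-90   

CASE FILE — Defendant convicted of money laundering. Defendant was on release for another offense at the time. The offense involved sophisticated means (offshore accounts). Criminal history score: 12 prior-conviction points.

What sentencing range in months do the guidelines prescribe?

62-71 months

Base offense level for money laundering: 18.
§2 does not apply.
§3 applies (level before this adjustment is 18 ≥ 17, so +3): 18 + 3 = 21.
§4 does not apply.
§6 applies: 21 + 2 = 23.
Final offense level: 23.
Criminal history: 12 prior points → Category D (12+).
Level 23 falls in the 23-26 band.
Grid: Level 23-26 × Category D = 62-71 months.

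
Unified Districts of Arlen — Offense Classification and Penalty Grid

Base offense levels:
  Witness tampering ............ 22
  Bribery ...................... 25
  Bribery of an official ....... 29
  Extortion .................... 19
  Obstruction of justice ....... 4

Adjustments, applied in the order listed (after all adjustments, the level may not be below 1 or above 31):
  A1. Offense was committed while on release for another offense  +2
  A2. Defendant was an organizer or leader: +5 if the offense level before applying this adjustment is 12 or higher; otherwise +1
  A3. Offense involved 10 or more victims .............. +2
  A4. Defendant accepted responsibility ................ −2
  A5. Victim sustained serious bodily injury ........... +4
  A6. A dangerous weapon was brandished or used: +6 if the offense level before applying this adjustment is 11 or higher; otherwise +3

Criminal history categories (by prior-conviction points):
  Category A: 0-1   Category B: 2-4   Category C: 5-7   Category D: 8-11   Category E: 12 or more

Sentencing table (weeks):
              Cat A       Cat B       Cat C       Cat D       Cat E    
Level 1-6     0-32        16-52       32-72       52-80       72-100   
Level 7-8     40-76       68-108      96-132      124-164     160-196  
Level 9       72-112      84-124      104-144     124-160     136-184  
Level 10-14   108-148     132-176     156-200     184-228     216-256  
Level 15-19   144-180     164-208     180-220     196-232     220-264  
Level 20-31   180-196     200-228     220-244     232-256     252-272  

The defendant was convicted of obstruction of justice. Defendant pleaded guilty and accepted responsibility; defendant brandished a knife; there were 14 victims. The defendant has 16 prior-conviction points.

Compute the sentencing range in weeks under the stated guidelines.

160-196 weeks

Base offense level for obstruction of justice: 4.
A1 does not apply.
A3 applies: 4 + 2 = 6.
A4 applies: 6 − 2 = 4.
A6 applies (level before this adjustment is 4 < 11, so +3): 4 + 3 = 7.
Final offense level: 7.
Criminal history: 16 prior points → Category E (12+).
Level 7 falls in the 7-8 band.
Grid: Level 7-8 × Category E = 160-196 weeks.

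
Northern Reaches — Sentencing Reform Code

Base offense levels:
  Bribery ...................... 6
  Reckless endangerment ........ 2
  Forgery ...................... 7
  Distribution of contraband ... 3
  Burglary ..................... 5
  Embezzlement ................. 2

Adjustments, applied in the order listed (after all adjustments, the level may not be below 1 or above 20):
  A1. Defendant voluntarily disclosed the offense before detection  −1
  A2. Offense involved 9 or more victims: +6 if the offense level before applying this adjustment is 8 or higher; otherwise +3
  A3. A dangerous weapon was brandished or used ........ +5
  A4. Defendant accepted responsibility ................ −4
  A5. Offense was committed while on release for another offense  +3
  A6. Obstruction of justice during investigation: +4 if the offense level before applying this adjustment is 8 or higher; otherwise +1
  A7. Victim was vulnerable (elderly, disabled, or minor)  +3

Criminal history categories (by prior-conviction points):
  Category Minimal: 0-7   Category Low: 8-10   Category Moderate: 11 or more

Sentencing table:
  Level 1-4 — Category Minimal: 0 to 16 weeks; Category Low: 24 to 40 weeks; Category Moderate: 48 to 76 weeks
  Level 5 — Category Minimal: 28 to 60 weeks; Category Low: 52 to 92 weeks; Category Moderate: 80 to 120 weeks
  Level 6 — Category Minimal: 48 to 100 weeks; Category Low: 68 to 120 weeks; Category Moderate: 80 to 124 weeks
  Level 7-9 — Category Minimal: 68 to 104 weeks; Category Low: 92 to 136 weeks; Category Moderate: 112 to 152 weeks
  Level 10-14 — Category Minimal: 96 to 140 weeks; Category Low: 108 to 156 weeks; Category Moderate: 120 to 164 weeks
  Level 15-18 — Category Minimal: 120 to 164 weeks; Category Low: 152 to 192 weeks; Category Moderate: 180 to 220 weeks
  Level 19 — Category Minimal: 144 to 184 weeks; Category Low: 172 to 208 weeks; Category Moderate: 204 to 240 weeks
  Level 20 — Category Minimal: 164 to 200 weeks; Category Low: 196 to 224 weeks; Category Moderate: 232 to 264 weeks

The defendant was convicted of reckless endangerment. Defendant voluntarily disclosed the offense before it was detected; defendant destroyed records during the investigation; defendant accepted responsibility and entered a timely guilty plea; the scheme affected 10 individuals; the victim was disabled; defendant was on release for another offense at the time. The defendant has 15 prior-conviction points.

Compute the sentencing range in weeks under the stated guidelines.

112-152 weeks

Base offense level for reckless endangerment: 2.
A1 applies: 2 − 1 = 1.
A2 applies (level before this adjustment is 1 < 8, so +3): 1 + 3 = 4.
A3 does not apply.
A4 applies: 4 − 4 = 0.
A5 applies: 0 + 3 = 3.
A6 applies (level before this adjustment is 3 < 8, so +1): 3 + 1 = 4.
A7 applies: 4 + 3 = 7.
Final offense level: 7.
Criminal history: 15 prior points → Category Moderate (11+).
Level 7 falls in the 7-9 band.
Grid: Level 7-9 × Category Moderate = 112-152 weeks.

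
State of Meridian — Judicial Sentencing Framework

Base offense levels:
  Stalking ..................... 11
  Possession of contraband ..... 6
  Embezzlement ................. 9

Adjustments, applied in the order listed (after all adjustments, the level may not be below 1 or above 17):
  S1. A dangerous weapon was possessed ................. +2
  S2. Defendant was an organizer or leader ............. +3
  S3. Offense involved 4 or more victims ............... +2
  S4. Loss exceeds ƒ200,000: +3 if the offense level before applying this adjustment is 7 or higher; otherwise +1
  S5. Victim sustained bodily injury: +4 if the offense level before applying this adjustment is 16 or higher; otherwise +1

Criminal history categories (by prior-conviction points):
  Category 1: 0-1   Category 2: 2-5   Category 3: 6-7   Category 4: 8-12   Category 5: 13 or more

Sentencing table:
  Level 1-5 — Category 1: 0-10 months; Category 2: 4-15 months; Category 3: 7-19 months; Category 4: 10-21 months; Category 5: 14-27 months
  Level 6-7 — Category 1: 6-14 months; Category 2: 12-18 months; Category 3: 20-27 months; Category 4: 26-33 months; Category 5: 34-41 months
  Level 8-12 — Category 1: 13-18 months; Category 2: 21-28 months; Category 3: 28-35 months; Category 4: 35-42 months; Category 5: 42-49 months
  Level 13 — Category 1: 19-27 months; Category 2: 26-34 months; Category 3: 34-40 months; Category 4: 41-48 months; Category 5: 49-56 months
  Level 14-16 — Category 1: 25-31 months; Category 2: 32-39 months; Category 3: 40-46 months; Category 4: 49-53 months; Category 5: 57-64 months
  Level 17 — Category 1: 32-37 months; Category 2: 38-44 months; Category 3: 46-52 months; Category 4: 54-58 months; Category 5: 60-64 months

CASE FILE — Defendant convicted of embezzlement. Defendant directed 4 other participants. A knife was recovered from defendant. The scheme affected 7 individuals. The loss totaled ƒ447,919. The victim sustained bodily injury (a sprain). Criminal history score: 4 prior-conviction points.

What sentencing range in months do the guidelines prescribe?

Base offense level for embezzlement: 9.
S1 applies: 9 + 2 = 11.
S2 applies: 11 + 3 = 14.
S3 applies: 14 + 2 = 16.
S4 applies (level before this adjustment is 16 ≥ 7, so +3): 16 + 3 = 19.
S5 applies (level before this adjustment is 19 ≥ 16, so +4): 19 + 4 = 23.
Level 23 exceeds the maximum of 17; capped at 17.
Final offense level: 17.
Criminal history: 4 prior points → Category 2 (2-5).
Level 17 falls in the 17 band.
Grid: Level 17 × Category 2 = 38-44 months.

38-44 months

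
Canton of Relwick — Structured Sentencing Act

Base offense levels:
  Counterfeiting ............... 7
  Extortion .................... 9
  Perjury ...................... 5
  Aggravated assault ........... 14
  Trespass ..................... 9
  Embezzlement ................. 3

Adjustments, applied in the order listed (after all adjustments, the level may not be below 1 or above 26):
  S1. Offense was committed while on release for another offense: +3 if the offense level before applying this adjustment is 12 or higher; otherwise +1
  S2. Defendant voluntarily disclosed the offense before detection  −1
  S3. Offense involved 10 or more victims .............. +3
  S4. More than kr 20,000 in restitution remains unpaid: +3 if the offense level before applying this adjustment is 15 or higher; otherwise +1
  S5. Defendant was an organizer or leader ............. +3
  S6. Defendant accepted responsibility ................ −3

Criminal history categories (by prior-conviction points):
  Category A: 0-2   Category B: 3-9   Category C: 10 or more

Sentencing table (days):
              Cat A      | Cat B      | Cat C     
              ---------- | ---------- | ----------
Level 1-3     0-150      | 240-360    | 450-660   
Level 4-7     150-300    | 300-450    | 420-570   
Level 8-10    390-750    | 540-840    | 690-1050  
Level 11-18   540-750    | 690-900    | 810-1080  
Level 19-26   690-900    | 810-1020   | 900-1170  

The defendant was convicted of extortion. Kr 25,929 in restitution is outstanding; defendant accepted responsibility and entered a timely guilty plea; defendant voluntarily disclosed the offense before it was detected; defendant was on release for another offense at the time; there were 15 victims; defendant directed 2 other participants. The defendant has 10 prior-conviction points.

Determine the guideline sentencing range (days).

Base offense level for extortion: 9.
S1 applies (level before this adjustment is 9 < 12, so +1): 9 + 1 = 10.
S2 applies: 10 − 1 = 9.
S3 applies: 9 + 3 = 12.
S4 applies (level before this adjustment is 12 < 15, so +1): 12 + 1 = 13.
S5 applies: 13 + 3 = 16.
S6 applies: 16 − 3 = 13.
Final offense level: 13.
Criminal history: 10 prior points → Category C (10+).
Level 13 falls in the 11-18 band.
Grid: Level 11-18 × Category C = 810-1080 days.

810-1080 days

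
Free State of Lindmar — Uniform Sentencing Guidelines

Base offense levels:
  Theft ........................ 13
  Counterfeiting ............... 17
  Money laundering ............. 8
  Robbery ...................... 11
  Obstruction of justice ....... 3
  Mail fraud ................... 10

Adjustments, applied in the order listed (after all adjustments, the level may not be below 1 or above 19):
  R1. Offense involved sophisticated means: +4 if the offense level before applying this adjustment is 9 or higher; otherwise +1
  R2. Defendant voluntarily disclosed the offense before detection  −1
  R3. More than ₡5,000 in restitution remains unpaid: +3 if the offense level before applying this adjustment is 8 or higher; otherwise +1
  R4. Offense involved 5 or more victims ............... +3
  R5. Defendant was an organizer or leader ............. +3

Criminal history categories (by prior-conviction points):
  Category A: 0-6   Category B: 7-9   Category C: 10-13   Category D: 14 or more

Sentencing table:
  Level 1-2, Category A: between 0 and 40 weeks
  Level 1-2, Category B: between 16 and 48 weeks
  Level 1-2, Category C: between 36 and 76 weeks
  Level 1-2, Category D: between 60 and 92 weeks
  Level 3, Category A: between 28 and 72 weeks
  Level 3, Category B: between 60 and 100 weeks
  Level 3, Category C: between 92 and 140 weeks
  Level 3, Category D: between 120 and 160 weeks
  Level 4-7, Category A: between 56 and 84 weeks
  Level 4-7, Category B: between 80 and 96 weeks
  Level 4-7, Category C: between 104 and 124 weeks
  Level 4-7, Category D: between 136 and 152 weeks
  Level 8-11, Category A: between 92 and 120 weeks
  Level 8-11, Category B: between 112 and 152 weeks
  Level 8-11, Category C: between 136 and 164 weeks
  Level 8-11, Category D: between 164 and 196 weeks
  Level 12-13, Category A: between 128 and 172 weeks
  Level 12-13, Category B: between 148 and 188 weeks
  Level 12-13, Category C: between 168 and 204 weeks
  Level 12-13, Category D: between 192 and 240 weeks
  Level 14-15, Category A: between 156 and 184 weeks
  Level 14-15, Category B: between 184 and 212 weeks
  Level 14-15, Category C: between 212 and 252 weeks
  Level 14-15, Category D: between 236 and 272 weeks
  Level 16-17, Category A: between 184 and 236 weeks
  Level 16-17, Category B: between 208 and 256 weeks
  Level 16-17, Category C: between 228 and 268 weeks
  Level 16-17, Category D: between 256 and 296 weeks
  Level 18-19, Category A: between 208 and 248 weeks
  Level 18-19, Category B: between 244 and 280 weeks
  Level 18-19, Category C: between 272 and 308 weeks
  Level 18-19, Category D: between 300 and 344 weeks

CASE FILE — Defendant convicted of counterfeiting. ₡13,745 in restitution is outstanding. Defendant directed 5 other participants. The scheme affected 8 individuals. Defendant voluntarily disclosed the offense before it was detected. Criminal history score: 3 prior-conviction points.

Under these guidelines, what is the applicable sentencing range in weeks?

Base offense level for counterfeiting: 17.
R1 does not apply.
R2 applies: 17 − 1 = 16.
R3 applies (level before this adjustment is 16 ≥ 8, so +3): 16 + 3 = 19.
R4 applies: 19 + 3 = 22.
R5 applies: 22 + 3 = 25.
Level 25 exceeds the maximum of 19; capped at 19.
Final offense level: 19.
Criminal history: 3 prior points → Category A (0-6).
Level 19 falls in the 18-19 band.
Grid: Level 18-19 × Category A = 208-248 weeks.

208-248 weeks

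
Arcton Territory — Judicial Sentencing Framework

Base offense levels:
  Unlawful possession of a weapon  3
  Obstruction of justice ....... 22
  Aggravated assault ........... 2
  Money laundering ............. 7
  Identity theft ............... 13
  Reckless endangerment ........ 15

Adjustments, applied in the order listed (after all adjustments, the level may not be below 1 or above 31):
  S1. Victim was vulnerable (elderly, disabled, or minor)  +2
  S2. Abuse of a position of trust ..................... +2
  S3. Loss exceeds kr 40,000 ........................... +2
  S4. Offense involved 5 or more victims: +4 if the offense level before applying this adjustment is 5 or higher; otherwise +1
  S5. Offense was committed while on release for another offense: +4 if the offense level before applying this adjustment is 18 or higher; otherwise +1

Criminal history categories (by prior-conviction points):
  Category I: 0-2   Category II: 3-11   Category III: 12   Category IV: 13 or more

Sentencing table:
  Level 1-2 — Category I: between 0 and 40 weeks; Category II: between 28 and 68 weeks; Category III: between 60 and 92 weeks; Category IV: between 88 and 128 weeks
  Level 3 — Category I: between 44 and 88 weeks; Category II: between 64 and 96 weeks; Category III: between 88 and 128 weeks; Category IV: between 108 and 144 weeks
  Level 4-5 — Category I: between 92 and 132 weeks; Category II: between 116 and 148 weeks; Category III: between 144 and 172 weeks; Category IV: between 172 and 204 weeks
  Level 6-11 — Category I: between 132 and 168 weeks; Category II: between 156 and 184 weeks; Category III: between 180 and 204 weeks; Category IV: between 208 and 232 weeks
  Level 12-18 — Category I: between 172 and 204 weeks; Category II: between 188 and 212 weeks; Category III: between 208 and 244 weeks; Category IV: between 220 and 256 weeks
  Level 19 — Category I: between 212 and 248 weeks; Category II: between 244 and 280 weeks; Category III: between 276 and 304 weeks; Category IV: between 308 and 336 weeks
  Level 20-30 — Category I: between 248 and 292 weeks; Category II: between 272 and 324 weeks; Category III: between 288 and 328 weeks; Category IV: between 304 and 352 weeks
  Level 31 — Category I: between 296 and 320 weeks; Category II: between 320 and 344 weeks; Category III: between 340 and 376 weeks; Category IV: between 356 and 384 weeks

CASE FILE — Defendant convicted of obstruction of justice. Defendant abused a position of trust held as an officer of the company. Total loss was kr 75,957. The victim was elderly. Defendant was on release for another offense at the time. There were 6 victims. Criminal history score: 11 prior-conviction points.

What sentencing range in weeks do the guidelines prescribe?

320-344 weeks

Base offense level for obstruction of justice: 22.
S1 applies: 22 + 2 = 24.
S2 applies: 24 + 2 = 26.
S3 applies: 26 + 2 = 28.
S4 applies (level before this adjustment is 28 ≥ 5, so +4): 28 + 4 = 32.
S5 applies (level before this adjustment is 32 ≥ 18, so +4): 32 + 4 = 36.
Level 36 exceeds the maximum of 31; capped at 31.
Final offense level: 31.
Criminal history: 11 prior points → Category II (3-11).
Level 31 falls in the 31 band.
Grid: Level 31 × Category II = 320-344 weeks.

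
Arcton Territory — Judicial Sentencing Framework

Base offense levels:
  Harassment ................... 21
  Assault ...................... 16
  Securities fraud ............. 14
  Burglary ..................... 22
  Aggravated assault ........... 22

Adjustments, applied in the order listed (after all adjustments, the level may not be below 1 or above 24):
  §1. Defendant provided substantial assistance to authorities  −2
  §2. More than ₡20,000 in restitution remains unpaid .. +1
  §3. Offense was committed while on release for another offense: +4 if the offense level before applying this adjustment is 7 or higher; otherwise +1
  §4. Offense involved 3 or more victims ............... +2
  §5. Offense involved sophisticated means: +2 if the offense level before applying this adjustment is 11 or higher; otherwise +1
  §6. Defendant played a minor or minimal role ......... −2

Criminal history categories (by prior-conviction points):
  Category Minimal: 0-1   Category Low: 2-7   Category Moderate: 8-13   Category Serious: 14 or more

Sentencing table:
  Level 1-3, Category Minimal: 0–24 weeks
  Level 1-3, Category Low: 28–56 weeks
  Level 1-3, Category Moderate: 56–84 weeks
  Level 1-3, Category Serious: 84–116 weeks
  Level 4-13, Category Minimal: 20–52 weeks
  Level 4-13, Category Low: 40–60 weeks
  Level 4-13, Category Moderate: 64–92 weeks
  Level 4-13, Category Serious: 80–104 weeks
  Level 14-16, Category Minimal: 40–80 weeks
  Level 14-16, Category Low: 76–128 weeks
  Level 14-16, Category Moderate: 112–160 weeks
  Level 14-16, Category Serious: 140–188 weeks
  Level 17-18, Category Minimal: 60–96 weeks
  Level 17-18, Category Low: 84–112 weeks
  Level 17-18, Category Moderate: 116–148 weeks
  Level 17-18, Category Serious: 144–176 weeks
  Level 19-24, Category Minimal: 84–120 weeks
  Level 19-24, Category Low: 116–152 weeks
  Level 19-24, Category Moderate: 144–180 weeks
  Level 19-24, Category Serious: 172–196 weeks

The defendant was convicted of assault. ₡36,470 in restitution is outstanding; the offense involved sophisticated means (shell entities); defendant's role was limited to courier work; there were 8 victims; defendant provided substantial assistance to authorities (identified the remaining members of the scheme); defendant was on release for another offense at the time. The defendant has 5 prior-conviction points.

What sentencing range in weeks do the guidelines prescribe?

116-152 weeks

Base offense level for assault: 16.
§1 applies: 16 − 2 = 14.
§2 applies: 14 + 1 = 15.
§3 applies (level before this adjustment is 15 ≥ 7, so +4): 15 + 4 = 19.
§4 applies: 19 + 2 = 21.
§5 applies (level before this adjustment is 21 ≥ 11, so +2): 21 + 2 = 23.
§6 applies: 23 − 2 = 21.
Final offense level: 21.
Criminal history: 5 prior points → Category Low (2-7).
Level 21 falls in the 19-24 band.
Grid: Level 19-24 × Category Low = 116-152 weeks.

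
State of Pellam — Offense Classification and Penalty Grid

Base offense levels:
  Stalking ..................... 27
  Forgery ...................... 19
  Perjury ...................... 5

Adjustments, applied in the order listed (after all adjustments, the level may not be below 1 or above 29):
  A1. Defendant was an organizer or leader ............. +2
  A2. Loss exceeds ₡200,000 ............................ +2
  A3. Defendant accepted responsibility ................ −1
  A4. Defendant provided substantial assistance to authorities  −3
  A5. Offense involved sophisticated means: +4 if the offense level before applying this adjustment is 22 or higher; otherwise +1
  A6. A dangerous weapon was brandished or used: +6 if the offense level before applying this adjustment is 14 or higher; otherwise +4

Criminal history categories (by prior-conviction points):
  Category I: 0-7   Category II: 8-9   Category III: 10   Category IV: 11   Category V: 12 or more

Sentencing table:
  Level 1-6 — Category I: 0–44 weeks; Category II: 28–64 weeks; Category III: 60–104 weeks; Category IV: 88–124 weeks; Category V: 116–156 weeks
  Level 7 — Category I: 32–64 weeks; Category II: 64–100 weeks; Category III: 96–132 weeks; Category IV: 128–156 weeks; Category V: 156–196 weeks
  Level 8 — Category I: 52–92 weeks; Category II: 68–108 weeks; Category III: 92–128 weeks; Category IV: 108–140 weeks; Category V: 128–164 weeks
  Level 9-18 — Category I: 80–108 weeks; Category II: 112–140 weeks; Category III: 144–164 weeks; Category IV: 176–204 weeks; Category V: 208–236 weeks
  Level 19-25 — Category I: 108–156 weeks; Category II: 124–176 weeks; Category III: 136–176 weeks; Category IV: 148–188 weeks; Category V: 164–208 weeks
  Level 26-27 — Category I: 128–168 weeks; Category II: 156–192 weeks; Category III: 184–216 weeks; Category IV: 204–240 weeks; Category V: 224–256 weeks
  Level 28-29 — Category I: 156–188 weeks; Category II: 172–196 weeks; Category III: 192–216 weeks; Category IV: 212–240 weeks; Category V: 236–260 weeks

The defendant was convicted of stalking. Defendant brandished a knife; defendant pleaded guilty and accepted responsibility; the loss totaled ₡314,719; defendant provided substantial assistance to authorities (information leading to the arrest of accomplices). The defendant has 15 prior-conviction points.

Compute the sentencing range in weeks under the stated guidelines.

Base offense level for stalking: 27.
A1 does not apply.
A2 applies: 27 + 2 = 29.
A3 applies: 29 − 1 = 28.
A4 applies: 28 − 3 = 25.
A6 applies (level before this adjustment is 25 ≥ 14, so +6): 25 + 6 = 31.
Level 31 exceeds the maximum of 29; capped at 29.
Final offense level: 29.
Criminal history: 15 prior points → Category V (12+).
Level 29 falls in the 28-29 band.
Grid: Level 28-29 × Category V = 236-260 weeks.

236-260 weeks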